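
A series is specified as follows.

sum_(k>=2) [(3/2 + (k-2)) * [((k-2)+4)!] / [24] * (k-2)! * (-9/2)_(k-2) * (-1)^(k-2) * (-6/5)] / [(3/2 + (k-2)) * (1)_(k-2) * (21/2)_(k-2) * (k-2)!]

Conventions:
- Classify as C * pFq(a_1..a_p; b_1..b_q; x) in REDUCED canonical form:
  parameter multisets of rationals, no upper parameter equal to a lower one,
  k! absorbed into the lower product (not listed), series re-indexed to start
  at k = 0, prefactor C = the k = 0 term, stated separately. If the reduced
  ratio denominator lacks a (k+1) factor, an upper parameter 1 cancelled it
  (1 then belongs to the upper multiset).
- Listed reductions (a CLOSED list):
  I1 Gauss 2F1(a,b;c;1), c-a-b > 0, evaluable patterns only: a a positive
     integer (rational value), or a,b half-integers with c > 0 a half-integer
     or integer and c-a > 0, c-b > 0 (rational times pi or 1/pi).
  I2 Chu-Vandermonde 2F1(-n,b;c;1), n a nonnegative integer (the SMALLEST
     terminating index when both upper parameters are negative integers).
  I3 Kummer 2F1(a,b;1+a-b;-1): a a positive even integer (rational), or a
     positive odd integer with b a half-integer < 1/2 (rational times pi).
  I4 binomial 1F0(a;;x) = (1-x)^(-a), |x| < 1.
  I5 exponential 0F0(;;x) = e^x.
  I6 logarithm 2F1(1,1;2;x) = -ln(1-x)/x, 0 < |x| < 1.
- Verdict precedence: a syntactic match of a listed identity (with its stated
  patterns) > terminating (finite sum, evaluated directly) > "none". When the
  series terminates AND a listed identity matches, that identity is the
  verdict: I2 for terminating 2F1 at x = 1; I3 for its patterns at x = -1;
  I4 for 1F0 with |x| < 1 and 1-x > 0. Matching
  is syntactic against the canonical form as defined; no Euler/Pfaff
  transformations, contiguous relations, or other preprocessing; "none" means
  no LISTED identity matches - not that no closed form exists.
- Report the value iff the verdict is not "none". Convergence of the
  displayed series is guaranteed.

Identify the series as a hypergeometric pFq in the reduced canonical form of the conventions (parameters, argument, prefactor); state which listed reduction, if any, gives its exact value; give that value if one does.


x = -1 here; the reduced form reads 2F1, upper {-9/2, 5}, lower {21/2}, C = -6/5. Verdict: Kummer (I3) fires (x = -1; c = 21/2 equals 1+a-b for upper {-9/2, 5}: listed pattern). Exact value: (-1247103/524288) * pi.

Structural cue: t_0 = -6/5 here, and the factorial ratio (prefactor -6/5) (k+a-1)!/(a-1)! is a rising factorial (a)_k.
Adjacent-term ratio: r(k) = (-1) * (k-9/2) (k+5) / [(k+21/2) (k+1)] - rational in k. x = (-1); t_0 = -6/5; negate the roots.


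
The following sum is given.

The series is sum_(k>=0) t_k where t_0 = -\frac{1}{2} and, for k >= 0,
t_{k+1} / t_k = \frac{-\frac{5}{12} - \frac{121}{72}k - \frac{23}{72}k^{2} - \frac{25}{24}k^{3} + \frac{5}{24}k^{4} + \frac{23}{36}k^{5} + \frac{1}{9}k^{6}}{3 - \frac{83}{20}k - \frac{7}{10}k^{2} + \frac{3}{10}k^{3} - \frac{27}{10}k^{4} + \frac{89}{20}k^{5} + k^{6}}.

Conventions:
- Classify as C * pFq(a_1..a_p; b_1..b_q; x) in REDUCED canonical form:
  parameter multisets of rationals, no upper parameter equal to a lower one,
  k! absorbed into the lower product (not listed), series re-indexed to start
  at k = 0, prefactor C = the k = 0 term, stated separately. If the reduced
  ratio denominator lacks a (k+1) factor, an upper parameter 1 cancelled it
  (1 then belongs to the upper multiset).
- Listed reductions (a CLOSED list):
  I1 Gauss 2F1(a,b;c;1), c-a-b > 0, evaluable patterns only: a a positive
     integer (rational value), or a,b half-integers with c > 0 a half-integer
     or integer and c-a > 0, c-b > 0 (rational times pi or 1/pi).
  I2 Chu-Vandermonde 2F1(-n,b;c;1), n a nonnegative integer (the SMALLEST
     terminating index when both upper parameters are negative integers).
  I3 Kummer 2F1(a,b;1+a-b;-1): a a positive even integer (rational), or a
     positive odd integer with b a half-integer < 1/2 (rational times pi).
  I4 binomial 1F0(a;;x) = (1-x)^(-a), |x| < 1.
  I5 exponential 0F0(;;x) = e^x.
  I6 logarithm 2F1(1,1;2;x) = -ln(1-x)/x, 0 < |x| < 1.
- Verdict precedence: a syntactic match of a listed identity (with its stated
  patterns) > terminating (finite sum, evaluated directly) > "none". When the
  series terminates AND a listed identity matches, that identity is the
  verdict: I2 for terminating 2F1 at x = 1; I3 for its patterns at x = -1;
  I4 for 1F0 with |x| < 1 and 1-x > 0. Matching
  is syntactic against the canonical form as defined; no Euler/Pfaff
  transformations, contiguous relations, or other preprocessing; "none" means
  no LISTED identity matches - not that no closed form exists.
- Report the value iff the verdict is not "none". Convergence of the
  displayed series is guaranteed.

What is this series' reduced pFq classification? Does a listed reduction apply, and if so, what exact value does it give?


At argument \frac{1}{9}: a 3F2 with upper {-\frac{3}{2}, \frac{1}{4}, 2}, lower {-\frac{4}{5}, -\frac{3}{4}}, scaled by C = -\frac{1}{2}. Verdict: none - at argument \frac{1}{9} the multisets {-\frac{3}{2}, \frac{1}{4}, 2} ; {-\frac{4}{5}, -\frac{3}{4}} match no listed identity.

First insight: t_0 = -\frac{1}{2} here, and the expanded ratio factors over Q; prefactor -1/2, roots give parameters.
Consecutive-term ratio: r(k) = \frac{1}{9} * (k-\frac{3}{2}) (k+\frac{1}{4}) (k+2) / [(k-\frac{4}{5}) (k-\frac{3}{4}) (k+1)] - poly over poly, x = \frac{1}{9} from leading terms; C = -\frac{1}{2} at k = 0.


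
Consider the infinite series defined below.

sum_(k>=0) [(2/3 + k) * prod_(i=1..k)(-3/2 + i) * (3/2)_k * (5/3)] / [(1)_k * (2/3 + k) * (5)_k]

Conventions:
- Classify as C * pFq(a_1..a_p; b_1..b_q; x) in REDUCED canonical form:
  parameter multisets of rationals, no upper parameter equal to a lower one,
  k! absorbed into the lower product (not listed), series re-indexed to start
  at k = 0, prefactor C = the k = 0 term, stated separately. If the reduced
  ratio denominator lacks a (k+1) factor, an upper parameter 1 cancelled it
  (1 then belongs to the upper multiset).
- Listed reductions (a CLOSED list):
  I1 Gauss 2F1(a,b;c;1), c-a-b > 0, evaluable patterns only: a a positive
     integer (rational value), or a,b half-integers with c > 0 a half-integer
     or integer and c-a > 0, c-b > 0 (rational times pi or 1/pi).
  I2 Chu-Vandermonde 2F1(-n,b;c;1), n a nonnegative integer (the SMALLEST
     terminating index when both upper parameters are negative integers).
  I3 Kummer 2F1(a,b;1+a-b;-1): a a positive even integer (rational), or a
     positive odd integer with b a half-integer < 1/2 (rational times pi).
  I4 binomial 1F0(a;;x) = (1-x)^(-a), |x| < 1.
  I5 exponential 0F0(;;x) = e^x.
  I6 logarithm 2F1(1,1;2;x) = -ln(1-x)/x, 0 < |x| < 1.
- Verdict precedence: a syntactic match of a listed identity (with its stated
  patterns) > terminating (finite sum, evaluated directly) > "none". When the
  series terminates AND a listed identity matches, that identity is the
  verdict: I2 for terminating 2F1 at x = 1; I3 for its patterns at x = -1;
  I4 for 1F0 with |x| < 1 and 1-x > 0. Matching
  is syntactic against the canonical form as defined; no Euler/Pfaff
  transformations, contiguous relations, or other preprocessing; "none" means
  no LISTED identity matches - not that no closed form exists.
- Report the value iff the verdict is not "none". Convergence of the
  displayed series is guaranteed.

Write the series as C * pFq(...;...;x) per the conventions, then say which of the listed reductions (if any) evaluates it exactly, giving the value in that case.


First insight: with t_0 = 5/3, the running product (prefactor 5/3) telescopes to a rising factorial.
Adjacent-term ratio: r(k) = 1 * (k-1/2) (k+3/2) / [(k+5) (k+1)] - rational in k, leading ratio 1; with t_0 = 5/3, classification follows.

At argument 1: a 2F1 with upper {-1/2, 3/2}, lower {5}, scaled by C = 5/3. Verdict (x = 1): the half-integer Gauss pattern (I1) applies (x = 1; upper {-1/2, 3/2} half-integers, c = 5 in the evaluable pattern). Value: (4096/945) / pi.


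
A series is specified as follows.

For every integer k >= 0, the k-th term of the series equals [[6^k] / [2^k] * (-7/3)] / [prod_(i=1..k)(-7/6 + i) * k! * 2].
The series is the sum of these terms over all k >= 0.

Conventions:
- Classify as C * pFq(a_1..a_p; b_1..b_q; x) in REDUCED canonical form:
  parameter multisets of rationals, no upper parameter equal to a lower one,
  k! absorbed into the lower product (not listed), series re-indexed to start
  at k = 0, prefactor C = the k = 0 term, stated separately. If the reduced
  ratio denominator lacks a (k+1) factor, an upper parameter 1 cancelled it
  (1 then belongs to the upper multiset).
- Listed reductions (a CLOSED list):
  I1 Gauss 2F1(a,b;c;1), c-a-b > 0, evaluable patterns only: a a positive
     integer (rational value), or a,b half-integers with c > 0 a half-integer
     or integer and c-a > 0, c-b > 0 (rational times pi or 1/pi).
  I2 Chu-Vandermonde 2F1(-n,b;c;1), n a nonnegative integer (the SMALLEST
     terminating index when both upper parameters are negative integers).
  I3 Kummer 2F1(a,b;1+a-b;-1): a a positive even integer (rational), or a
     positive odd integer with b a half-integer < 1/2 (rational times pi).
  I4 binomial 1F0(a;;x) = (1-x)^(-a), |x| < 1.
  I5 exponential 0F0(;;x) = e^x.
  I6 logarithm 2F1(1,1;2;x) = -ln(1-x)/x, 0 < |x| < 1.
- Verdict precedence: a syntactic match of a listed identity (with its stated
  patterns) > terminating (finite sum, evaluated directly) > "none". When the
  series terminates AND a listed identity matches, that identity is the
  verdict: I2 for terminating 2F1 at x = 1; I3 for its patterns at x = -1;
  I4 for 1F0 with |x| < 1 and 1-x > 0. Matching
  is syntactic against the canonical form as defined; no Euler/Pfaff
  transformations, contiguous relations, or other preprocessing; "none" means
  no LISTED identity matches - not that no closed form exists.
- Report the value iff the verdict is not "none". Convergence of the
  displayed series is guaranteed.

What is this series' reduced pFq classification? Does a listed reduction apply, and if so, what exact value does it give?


x = 3 here; the reduced form reads 0F1, upper {-}, lower {-1/6}, C = -7/6. Verdict: no listed reduction: x = 3 and upper {-} fail every I1-I6 pattern.

First insight: t_0 = -7/6 here, and the constant factors (C = -7/6) combine into one prefactor.
Step ratio: r(k) = 3 * 1 / [(k-1/6) (k+1)] - rational in k, leading ratio 3; with t_0 = -7/6, classification follows.


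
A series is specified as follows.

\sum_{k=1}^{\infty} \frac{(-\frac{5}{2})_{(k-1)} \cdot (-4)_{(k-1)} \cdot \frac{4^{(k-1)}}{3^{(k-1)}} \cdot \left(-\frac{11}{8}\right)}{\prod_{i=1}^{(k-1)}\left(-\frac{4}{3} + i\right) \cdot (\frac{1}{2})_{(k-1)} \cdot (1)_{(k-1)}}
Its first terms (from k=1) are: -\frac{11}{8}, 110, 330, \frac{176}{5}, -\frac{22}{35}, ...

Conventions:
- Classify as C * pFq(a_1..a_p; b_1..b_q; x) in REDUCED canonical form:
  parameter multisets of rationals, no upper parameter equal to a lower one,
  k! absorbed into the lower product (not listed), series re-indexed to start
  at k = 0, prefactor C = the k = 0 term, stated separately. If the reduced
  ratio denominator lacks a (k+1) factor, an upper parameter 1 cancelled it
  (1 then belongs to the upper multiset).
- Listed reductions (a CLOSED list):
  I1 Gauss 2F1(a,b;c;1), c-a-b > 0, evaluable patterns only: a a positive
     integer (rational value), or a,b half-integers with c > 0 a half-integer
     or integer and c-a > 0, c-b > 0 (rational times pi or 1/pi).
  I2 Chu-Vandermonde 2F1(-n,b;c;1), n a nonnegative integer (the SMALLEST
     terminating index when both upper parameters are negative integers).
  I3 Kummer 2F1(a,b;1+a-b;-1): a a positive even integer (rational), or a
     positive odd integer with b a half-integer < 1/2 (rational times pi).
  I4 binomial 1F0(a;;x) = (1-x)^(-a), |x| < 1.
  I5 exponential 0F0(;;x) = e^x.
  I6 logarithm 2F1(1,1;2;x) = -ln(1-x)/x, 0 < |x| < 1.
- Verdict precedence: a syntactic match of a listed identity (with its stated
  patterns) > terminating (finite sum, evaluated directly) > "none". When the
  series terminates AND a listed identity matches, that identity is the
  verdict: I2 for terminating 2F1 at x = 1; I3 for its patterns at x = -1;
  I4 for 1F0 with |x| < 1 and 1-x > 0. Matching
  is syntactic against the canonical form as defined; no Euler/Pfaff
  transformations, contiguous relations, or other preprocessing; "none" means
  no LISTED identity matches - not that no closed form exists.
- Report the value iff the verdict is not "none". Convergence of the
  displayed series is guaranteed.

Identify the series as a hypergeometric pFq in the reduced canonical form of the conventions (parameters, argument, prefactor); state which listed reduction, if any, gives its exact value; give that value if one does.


Reduced: x = \frac{4}{3}, 2F2, upper = {-4, -\frac{5}{2}}, lower = {-\frac{1}{3}, \frac{1}{2}}, C = -\frac{11}{8}. Verdict: terminating - no listed pattern fits, but -4 in the upper list cuts the series at k = 4; direct evaluation. Sum: \frac{26499}{56}.

First insight: with t_0 = -\frac{11}{8}, the lower running product (C = -11/8) is a rising factorial.
Ratio: r(k) = \frac{4}{3} * (k-4) (k-\frac{5}{2}) / [(k-\frac{1}{3}) (k+\frac{1}{2}) (k+1)] - poly over poly, x = \frac{4}{3} from leading terms; C = -\frac{11}{8} at k = 0.


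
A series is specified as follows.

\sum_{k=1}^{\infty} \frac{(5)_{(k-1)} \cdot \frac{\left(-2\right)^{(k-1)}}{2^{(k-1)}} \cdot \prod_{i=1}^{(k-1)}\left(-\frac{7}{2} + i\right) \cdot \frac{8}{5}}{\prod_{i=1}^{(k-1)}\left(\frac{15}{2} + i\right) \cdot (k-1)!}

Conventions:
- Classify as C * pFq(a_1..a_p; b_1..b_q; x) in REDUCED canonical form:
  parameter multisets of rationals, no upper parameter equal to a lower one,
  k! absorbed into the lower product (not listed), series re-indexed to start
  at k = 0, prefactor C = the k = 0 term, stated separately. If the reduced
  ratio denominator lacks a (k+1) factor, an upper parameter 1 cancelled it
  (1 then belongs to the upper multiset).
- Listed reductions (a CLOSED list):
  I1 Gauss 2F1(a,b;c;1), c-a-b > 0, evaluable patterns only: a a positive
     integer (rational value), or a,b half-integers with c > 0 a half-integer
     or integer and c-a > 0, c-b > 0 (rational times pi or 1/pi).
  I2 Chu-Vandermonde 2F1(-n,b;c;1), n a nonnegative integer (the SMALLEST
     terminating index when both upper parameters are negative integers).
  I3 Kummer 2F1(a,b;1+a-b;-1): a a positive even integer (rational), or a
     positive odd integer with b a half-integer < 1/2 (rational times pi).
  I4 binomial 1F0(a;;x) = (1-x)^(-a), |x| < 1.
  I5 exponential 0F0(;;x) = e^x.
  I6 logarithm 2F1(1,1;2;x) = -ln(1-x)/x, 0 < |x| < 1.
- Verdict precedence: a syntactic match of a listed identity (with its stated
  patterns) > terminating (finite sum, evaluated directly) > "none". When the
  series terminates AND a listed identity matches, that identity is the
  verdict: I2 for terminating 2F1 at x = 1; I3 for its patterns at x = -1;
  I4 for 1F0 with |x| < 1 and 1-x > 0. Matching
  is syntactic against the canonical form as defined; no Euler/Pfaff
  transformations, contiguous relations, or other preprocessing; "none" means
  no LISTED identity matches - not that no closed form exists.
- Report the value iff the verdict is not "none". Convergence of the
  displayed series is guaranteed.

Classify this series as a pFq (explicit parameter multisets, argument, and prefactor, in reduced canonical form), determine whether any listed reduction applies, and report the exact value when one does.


x = -1 here; the reduced form reads 2F1, upper {-\frac{5}{2}, 5}, lower {\frac{17}{2}}, C = \frac{8}{5}. Verdict: Kummer's theorem (I3) matches (x = -1; c = \frac{17}{2} equals 1+a-b for upper {-\frac{5}{2}, 5}: listed pattern). Sum: \frac{27027}{16384} \cdot \pi.

Key step: with t_0 = \frac{8}{5}, the lower running product (C = 8/5, x = -1) is a rising factorial.
Term ratio: r(k) = -1 * (k-\frac{5}{2}) (k+5) / [(k+\frac{17}{2}) (k+1)] - rational in k, leading ratio -1; with t_0 = \frac{8}{5}, classification follows.


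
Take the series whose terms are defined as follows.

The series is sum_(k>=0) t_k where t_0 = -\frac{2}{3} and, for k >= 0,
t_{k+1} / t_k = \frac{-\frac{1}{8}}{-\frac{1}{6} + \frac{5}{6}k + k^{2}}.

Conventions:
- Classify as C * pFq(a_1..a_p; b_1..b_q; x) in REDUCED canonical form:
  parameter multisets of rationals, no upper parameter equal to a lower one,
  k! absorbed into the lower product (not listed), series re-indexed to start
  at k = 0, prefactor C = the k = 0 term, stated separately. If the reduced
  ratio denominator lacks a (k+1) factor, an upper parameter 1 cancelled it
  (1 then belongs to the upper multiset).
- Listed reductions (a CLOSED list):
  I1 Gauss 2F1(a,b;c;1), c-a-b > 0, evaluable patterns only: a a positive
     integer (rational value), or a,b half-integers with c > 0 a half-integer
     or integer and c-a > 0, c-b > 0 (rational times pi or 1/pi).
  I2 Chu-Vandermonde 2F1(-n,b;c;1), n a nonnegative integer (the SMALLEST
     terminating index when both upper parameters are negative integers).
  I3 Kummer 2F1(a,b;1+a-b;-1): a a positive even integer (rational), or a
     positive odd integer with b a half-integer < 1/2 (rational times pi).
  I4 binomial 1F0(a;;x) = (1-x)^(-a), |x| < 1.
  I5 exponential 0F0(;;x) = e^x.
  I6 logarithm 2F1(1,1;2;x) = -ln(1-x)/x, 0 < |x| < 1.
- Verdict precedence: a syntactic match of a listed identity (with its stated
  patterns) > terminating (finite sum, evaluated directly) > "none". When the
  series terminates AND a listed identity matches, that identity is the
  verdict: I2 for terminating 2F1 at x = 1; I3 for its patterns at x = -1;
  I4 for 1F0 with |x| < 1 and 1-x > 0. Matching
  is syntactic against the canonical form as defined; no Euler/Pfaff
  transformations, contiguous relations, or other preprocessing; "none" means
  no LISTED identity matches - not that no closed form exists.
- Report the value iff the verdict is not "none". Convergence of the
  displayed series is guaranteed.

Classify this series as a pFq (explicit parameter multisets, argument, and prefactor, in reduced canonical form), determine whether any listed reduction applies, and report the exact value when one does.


Canonical form: C = -\frac{2}{3} times 0F1 with upper {-}, lower {-\frac{1}{6}}, x = -\frac{1}{8}. Verdict: no listed reduction: x = -\frac{1}{8} and upper {-} fail every I1-I6 pattern.

First insight: from the first term -\frac{2}{3}: roots of the ratio polynomials (C = -2/3, x = -1/8) are the negated parameters.
Step ratio: r(k) = -\frac{1}{8} * 1 / [(k-\frac{1}{6}) (k+1)] - rational in k, leading ratio -\frac{1}{8}; with t_0 = -\frac{2}{3}, classification follows.


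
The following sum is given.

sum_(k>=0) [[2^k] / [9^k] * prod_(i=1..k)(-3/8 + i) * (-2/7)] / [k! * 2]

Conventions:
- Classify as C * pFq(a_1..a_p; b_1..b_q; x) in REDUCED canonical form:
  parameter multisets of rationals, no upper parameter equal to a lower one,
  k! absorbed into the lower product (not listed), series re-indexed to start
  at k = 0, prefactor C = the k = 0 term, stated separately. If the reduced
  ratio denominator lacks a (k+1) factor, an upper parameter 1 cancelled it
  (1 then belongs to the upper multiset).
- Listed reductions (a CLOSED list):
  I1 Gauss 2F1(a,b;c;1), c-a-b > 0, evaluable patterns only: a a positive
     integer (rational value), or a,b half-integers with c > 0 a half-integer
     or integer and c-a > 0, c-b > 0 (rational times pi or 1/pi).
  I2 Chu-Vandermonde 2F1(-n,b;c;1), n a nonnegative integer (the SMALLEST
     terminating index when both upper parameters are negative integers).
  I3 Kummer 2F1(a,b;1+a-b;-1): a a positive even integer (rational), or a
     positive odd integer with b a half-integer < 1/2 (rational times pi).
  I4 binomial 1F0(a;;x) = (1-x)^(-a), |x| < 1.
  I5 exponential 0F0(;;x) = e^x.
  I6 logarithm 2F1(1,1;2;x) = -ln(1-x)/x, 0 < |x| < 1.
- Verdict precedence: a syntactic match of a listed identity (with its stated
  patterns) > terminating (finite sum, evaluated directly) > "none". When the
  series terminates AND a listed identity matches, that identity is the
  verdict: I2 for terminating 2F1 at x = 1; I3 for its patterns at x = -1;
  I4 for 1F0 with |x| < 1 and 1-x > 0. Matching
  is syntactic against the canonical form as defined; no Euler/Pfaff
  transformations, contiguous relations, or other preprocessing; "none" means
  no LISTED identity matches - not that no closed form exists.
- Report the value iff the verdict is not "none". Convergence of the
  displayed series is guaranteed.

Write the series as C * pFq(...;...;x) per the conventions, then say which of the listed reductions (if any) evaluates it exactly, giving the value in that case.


The series (x = 2/9) is 1F0: upper {5/8}, lower {-}, prefactor -1/7. Verdict: the I4 binomial reduction fires (the 1F0 binomial series: exponent -5/8, x = 2/9). Hence: (-1/7) * (7/9)^(-5/8).

Structural cue: x = (2/9) and the constant factors (C = -1/7) combine into one prefactor.
Term ratio: r(k) = (2/9) * (k+5/8) / [(k+1)] - rational in k. x = (2/9); t_0 = -1/7; negate the roots.


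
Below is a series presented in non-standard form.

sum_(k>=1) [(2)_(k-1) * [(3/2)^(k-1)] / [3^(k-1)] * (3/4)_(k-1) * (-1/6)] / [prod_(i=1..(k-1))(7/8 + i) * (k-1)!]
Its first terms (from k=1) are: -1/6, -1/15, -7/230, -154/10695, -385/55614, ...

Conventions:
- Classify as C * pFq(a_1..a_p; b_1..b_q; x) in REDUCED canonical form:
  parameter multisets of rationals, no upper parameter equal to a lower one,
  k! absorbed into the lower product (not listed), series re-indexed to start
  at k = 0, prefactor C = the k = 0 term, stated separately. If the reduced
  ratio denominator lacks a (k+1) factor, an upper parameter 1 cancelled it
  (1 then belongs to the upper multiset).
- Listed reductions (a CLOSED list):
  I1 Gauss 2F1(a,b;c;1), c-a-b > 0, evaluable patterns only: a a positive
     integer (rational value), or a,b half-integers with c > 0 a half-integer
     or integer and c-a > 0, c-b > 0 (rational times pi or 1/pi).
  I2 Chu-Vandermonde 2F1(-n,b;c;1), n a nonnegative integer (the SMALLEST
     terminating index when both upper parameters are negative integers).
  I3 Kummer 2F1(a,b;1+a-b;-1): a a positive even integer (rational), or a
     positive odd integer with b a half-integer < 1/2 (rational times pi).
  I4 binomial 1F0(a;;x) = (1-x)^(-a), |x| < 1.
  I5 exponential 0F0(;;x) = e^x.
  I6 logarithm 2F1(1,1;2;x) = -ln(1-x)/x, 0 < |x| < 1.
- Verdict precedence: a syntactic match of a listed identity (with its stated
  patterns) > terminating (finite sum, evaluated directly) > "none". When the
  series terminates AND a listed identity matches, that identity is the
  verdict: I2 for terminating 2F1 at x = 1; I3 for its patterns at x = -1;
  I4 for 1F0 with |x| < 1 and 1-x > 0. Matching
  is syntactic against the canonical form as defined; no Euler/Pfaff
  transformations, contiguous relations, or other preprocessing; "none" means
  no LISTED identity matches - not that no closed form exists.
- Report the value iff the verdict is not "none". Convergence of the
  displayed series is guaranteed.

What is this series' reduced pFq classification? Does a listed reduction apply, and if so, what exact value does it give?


Canonical form: C = -1/6 times 2F1 with upper {3/4, 2}, lower {15/8}, x = 1/2. Verdict: none - this 2F1 at x = 1/2 matches no listed pattern, and upper {3/4, 2} holds no stopper.

First insight: t_0 being -1/6, the lower running product (C = -1/6) is a rising factorial.
Term ratio: r(k) = (1/2) * (k+3/4) (k+2) / [(k+15/8) (k+1)] - rational in k, leading ratio (1/2); with t_0 = -1/6, classification follows.


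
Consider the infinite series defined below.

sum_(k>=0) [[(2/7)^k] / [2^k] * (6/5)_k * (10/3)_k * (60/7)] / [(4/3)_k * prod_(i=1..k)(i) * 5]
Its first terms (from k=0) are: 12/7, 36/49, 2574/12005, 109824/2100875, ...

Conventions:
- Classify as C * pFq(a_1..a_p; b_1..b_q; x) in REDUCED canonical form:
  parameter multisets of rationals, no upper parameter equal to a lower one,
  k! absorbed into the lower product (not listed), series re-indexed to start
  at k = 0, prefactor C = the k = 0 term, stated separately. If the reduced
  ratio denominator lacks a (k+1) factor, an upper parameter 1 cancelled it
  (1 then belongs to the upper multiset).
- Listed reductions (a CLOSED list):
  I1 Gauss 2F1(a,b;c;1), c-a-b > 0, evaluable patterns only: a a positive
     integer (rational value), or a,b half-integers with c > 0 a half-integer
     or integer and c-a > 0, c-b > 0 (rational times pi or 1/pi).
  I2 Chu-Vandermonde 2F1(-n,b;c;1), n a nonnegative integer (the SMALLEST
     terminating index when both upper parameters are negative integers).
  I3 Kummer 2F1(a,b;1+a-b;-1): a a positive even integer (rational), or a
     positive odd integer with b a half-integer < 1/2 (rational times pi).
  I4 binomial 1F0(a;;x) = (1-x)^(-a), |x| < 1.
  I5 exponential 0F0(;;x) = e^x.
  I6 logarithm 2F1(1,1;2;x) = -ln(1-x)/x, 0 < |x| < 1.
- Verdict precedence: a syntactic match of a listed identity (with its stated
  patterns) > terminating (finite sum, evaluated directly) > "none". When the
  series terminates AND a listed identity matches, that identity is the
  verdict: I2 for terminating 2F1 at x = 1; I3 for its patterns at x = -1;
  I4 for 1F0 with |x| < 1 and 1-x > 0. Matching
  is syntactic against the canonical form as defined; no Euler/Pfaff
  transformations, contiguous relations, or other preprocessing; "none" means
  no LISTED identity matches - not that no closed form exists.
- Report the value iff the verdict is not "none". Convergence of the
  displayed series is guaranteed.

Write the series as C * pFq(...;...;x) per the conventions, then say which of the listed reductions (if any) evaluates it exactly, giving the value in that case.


First insight: with t_0 = 12/7, the two k-th powers (C = 12/7) combine into one argument.
Adjacent-term ratio: r(k) = (1/7) * (k+6/5) (k+10/3) / [(k+4/3) (k+1)] - rational in k, leading ratio (1/7); with t_0 = 12/7, classification follows.

At argument 1/7: a 2F1 with upper {6/5, 10/3}, lower {4/3}, scaled by C = 12/7. Verdict: none (x = 1/7): each listed identity misses the multisets {6/5, 10/3} ; {4/3}.


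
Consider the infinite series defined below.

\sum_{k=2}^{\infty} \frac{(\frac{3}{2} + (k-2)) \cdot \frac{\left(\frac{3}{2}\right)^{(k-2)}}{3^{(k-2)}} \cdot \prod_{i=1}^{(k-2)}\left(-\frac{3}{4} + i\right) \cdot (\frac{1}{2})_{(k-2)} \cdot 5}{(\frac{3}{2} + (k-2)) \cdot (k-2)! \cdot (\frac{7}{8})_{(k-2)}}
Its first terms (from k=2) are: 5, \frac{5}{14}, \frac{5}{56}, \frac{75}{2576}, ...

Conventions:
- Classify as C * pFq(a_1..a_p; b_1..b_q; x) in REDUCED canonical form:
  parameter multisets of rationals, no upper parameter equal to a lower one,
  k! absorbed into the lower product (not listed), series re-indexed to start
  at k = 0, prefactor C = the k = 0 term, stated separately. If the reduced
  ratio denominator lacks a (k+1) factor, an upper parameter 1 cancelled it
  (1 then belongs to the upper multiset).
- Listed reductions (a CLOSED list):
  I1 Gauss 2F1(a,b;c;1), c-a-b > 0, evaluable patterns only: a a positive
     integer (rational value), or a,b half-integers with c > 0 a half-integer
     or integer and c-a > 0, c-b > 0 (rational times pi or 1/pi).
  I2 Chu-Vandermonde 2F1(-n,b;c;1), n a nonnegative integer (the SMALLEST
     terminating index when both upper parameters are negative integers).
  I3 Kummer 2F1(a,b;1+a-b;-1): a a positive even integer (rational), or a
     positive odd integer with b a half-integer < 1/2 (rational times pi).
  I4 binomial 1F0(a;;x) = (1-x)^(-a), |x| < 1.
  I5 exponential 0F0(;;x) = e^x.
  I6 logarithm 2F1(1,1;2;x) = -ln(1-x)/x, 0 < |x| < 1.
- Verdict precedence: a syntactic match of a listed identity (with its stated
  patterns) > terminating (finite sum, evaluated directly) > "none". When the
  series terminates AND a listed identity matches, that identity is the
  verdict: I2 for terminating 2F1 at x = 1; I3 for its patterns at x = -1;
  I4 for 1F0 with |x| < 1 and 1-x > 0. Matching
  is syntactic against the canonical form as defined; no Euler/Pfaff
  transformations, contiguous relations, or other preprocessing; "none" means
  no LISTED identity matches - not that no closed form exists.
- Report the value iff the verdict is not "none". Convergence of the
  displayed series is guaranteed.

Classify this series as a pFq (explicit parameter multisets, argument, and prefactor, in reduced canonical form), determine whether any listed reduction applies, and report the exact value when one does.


At argument \frac{1}{2}: a 2F1 with upper {\frac{1}{4}, \frac{1}{2}}, lower {\frac{7}{8}}, scaled by C = 5. Verdict: none. No listed pattern accepts 2F1(\frac{1}{4}, \frac{1}{2}; \frac{7}{8}; \frac{1}{2}).

Structural cue: from the first term 5: the running product (prefactor 5) telescopes to a rising factorial.
Consecutive-term ratio: r(k) = \frac{1}{2} * (k+\frac{1}{4}) (k+\frac{1}{2}) / [(k+\frac{7}{8}) (k+1)] - rational in k, leading ratio \frac{1}{2}; with t_0 = 5, classification follows.


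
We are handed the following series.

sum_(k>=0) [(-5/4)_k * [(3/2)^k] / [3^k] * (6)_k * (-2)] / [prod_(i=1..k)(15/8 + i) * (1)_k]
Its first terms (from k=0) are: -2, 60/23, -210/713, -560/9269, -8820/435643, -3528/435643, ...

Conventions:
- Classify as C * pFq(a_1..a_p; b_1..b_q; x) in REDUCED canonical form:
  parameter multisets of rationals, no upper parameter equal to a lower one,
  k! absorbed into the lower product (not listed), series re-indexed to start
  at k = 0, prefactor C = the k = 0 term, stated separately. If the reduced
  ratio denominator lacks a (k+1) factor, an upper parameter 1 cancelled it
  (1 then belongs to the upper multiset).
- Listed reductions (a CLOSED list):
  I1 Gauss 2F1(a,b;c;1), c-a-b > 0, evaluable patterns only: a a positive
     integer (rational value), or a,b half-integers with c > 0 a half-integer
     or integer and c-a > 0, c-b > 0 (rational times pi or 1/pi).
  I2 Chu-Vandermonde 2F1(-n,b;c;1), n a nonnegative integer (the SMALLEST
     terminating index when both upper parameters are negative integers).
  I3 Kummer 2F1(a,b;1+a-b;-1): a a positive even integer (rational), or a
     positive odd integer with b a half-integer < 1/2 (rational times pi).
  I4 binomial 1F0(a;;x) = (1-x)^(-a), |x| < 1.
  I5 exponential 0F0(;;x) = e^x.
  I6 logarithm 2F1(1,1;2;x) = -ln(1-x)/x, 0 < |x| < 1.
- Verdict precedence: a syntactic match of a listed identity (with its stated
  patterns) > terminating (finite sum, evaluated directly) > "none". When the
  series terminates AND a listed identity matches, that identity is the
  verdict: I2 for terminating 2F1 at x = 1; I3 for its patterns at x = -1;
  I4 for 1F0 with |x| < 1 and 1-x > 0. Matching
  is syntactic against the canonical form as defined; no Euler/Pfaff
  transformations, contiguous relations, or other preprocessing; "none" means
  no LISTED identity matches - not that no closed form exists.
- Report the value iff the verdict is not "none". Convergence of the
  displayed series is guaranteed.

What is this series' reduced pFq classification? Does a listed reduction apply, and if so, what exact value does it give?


Prefactor -2, argument 1/2: 2F1 with upper {-5/4, 6} over lower {23/8}. Verdict: none here - no I1-I6 shape fits x = 1/2 with lower {23/8}.

The tell: with t_0 = -2, the lower running product (C = -2, x = 1/2) is a rising factorial.
Ratio: r(k) = (1/2) * (k-5/4) (k+6) / [(k+23/8) (k+1)] - rational in k, leading ratio (1/2); with t_0 = -2, classification follows.


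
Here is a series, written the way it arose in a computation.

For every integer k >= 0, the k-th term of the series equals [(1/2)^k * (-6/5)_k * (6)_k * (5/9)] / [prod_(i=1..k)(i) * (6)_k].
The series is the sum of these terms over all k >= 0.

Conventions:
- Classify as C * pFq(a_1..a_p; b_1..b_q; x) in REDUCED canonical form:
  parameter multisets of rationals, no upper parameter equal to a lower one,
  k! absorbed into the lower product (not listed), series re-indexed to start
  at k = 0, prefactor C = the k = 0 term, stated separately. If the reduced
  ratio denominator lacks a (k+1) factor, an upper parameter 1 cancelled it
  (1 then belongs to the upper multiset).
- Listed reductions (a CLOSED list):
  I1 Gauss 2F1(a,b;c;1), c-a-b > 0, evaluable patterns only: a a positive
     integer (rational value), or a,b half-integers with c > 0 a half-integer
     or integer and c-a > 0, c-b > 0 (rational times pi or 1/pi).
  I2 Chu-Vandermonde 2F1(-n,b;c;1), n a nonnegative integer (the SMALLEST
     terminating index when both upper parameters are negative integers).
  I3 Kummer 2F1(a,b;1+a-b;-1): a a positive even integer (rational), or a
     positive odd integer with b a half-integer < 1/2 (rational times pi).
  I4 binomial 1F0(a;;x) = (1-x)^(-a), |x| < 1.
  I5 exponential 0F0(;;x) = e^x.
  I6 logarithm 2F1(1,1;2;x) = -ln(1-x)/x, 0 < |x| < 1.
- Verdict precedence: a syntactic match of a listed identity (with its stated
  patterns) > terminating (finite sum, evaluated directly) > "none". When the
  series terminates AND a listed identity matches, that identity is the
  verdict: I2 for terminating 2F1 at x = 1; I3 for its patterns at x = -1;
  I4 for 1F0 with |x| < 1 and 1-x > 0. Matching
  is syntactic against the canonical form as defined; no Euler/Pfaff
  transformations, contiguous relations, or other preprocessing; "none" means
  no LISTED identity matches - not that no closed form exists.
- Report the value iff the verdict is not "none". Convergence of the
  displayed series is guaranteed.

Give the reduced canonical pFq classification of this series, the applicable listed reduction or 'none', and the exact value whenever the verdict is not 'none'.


Prefactor 5/9, argument 1/2: 1F0 with upper {-6/5} over lower {-}. Verdict: the binomial series (I4) fires (the 1F0 binomial series: exponent 6/5, x = 1/2). Its exact value is (5/9) * (1/2)^(6/5).

The tell: t_0 being 5/9, the product of the first k integers (prefactor 5/9) is k!.
Term ratio: r(k) = (1/2) * (k-6/5) / [(k+1)] - rational in k. x = (1/2); t_0 = 5/9; negate the roots.


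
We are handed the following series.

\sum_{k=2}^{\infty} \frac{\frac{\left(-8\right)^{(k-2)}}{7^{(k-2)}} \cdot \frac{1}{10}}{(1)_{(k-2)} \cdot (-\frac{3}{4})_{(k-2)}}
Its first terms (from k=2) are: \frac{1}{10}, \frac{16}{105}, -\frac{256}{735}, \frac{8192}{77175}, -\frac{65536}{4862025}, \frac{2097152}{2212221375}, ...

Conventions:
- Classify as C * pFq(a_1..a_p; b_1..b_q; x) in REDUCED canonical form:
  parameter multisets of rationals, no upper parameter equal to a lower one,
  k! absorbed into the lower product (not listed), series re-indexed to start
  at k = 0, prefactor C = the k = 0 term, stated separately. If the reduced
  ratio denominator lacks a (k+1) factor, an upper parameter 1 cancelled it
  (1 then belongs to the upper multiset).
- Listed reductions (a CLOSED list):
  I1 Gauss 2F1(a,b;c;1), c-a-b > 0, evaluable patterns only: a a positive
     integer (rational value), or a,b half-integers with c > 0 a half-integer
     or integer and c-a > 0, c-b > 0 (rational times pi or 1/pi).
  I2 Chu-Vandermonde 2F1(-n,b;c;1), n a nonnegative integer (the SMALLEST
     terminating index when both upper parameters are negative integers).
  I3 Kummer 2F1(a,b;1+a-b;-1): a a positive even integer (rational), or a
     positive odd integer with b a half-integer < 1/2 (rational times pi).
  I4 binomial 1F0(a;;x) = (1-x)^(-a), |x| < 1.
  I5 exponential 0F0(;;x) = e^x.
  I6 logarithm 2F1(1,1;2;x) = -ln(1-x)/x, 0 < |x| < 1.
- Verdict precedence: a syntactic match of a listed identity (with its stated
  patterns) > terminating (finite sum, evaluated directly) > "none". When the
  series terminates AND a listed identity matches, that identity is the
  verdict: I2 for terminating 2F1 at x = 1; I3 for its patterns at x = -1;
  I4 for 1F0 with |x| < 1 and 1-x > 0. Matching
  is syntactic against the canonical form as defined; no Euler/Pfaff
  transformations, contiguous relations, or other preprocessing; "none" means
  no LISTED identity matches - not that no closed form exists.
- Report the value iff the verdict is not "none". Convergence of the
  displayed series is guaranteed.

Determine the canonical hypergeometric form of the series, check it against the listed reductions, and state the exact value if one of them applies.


Key observation: t_0 being \frac{1}{10}, (1)_k (prefactor 1/10) is k! itself.
Ratio: r(k) = -\frac{8}{7} * 1 / [(k-\frac{3}{4}) (k+1)] - rational in k. x = -\frac{8}{7}; t_0 = \frac{1}{10}; negate the roots.

Classification (C = \frac{1}{10}): 0F1 with upper {-}, lower {-\frac{3}{4}}, argument x = -\frac{8}{7}. Verdict: none. No listed pattern accepts 0F1(-; -\frac{3}{4}; -\frac{8}{7}).


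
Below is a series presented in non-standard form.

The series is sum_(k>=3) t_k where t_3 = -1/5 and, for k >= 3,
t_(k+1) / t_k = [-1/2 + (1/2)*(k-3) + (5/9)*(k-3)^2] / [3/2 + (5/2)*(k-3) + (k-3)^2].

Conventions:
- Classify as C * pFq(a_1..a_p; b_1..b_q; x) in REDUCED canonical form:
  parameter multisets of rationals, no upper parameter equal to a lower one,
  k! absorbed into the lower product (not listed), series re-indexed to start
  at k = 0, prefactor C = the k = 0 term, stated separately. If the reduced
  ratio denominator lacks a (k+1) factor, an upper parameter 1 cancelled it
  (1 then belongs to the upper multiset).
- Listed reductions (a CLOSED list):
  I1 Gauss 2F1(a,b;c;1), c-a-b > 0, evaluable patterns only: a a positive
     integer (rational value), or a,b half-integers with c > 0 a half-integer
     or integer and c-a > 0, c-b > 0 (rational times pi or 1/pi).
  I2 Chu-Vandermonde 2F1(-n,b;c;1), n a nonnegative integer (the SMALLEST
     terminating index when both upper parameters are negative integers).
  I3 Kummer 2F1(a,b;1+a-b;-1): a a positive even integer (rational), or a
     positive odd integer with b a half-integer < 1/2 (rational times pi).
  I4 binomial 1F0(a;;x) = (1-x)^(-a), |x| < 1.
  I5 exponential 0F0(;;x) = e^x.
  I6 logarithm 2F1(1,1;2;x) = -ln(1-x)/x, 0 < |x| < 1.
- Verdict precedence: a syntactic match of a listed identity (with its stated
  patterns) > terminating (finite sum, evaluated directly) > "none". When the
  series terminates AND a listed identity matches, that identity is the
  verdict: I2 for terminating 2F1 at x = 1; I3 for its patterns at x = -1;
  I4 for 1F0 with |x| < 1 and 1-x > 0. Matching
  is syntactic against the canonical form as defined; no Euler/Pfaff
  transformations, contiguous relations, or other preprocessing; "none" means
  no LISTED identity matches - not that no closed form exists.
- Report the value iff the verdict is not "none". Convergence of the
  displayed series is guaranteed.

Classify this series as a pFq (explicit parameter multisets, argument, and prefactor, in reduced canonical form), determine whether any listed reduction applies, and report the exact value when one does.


Key observation: t_0 being -1/5, the expanded ratio factors over Q; prefactor -1/5, roots give parameters.
Ratio: r(k) = (5/9) * (k-3/5) / [(k+1)] - poly over poly, x = (5/9) from leading terms; C = -1/5 at k = 0.

This is -1/5 * 1F0(-3/5; -; 5/9) in reduced canonical form. Verdict at x = 5/9: the I4 binomial reduction matches (the 1F0 binomial series: exponent 3/5, x = 5/9). Exact value: (-1/5) * (4/9)^(3/5).


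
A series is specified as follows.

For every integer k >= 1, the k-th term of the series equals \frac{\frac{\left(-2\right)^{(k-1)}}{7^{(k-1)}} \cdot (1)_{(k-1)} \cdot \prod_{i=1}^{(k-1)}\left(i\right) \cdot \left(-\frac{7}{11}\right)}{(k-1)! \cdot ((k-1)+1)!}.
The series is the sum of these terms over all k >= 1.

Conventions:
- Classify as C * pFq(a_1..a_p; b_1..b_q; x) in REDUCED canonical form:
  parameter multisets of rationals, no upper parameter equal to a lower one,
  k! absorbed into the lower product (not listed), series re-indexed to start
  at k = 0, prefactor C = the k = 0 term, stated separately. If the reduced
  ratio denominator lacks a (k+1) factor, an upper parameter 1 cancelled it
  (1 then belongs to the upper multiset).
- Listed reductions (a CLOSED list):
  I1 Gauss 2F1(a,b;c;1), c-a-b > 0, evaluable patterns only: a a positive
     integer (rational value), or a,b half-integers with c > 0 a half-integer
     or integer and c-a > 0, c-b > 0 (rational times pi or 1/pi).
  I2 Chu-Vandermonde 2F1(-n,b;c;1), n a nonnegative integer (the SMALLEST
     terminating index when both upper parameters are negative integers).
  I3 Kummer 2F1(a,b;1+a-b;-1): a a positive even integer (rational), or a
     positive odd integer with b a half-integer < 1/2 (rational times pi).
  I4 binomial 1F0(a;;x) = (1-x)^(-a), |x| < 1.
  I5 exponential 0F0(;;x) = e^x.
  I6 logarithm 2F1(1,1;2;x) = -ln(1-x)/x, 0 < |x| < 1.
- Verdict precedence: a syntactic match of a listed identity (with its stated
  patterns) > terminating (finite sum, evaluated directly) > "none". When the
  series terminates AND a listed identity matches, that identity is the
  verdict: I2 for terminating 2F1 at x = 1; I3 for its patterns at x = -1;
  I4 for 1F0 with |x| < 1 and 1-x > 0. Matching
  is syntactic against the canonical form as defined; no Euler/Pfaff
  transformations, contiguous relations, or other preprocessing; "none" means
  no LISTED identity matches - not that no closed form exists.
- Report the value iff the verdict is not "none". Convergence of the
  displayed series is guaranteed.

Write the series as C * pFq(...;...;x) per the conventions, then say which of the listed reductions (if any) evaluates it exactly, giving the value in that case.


The series (x = -\frac{2}{7}) is 2F1: upper {1, 1}, lower {2}, prefactor -\frac{7}{11}. Verdict at x = -\frac{2}{7}: the logarithmic series (I6) matches (the logarithm: parameters (1,1;2), x = -\frac{2}{7}). Exact value: \left(-\frac{49}{22}\right) \cdot \ln\left(\frac{9}{7}\right).

The tell: t_0 = -\frac{7}{11} here, and the denominator's factorial ratio (prefactor -7/11) is a lower Pochhammer.
Ratio: r(k) = -\frac{2}{7} * (k+1) (k+1) / [(k+2) (k+1)] ; factor over Q: parameters, x = -\frac{2}{7}, and C = -\frac{7}{11}.
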